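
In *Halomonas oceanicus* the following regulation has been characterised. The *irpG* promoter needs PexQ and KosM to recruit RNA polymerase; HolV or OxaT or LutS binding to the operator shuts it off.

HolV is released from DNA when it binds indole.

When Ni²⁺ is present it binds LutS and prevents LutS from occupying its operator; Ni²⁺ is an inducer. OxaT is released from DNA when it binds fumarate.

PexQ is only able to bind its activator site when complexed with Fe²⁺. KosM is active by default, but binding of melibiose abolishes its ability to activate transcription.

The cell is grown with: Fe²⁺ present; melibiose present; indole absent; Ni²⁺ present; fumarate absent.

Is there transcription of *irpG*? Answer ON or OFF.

Fe²⁺ is present, so PexQ is active.
Indole is absent, so HolV is active.
Fumarate is absent, so OxaT is active.
Ni²⁺ is present, so LutS is inactive.
Melibiose is present, so KosM is inactive.
With repressor HolV bound, *irpG* is not transcribed.

OFF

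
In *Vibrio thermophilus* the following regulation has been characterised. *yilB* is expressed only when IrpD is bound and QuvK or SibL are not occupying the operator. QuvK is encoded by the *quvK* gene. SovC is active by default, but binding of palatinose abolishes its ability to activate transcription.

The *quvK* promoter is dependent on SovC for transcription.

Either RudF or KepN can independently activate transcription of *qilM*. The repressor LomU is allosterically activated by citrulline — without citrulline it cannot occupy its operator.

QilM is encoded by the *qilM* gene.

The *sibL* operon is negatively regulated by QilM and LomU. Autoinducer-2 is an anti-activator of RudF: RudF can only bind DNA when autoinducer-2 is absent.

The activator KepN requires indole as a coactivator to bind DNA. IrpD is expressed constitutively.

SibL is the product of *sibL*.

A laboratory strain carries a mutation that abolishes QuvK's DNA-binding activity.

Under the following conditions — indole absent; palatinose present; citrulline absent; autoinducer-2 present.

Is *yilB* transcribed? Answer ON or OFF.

OFF

QuvK is non-functional in this strain, so it has no effect.
IrpD is produced constitutively and is active.
Autoinducer-2 is present, so RudF is inactive.
Indole is absent, so KepN is inactive.
No activator is available at the *qilM* promoter, so *qilM* is not transcribed.
So QilM is not produced.
Citrulline is absent, so LomU is inactive.
With no repressor bound, *sibL* is transcribed.
So SibL is produced and active.
With repressor SibL bound, *yilB* is not transcribed.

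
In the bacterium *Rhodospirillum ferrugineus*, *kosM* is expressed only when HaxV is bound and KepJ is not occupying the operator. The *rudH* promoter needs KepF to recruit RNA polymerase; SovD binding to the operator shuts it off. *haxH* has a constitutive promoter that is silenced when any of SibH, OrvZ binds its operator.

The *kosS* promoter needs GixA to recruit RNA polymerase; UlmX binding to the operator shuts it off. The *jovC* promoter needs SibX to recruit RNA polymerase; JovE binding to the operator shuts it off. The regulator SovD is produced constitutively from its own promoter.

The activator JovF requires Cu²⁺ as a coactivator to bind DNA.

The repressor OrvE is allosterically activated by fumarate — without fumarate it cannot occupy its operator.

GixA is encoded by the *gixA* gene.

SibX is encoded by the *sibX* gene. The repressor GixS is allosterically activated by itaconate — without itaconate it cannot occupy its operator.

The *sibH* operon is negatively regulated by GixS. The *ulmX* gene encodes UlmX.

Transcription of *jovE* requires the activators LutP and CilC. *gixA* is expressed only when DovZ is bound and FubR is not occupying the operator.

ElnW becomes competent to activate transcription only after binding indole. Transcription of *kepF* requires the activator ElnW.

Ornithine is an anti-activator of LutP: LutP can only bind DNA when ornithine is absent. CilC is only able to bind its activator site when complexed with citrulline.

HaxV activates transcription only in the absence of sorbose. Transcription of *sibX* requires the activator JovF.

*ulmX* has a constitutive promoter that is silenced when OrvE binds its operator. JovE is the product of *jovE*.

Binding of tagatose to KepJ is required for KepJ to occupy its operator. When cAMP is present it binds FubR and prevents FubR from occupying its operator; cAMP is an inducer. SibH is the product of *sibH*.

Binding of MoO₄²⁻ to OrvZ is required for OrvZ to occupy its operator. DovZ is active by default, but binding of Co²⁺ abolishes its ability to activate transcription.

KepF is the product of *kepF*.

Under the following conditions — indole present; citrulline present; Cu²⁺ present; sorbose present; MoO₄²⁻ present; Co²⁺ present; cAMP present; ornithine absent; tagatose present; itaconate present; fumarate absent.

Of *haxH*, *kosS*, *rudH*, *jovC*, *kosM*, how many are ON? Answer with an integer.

0

Itaconate is present, so GixS is active.
With repressor GixS bound, *sibH* is not transcribed.
So SibH is not produced.
MoO₄²⁻ is present, so OrvZ is active.
With repressor OrvZ bound, *haxH* is not transcribed.
→ *haxH* is OFF.
cAMP is present, so FubR is inactive.
Co²⁺ is present, so DovZ is inactive.
Required activator DovZ is absent, so *gixA* is not transcribed.
So GixA is not produced.
Fumarate is absent, so OrvE is inactive.
With no repressor bound, *ulmX* is transcribed.
So UlmX is produced and active.
With repressor UlmX bound, *kosS* is not transcribed.
→ *kosS* is OFF.
SovD is produced constitutively and is active.
Indole is present, so ElnW is active.
No repressor is bound and ElnW is active, so *kepF* is transcribed.
So KepF is produced and active.
With repressor SovD bound, *rudH* is not transcribed.
→ *rudH* is OFF.
Ornithine is absent, so LutP is active.
Citrulline is present, so CilC is active.
No repressor is bound and LutP and CilC are active, so *jovE* is transcribed.
So JovE is produced and active.
Cu²⁺ is present, so JovF is active.
No repressor is bound and JovF is active, so *sibX* is transcribed.
So SibX is produced and active.
With repressor JovE bound, *jovC* is not transcribed.
→ *jovC* is OFF.
Sorbose is present, so HaxV is inactive.
Tagatose is present, so KepJ is active.
With repressor KepJ bound, *kosM* is not transcribed.
→ *kosM* is OFF.
0 of the 5 genes are transcribed.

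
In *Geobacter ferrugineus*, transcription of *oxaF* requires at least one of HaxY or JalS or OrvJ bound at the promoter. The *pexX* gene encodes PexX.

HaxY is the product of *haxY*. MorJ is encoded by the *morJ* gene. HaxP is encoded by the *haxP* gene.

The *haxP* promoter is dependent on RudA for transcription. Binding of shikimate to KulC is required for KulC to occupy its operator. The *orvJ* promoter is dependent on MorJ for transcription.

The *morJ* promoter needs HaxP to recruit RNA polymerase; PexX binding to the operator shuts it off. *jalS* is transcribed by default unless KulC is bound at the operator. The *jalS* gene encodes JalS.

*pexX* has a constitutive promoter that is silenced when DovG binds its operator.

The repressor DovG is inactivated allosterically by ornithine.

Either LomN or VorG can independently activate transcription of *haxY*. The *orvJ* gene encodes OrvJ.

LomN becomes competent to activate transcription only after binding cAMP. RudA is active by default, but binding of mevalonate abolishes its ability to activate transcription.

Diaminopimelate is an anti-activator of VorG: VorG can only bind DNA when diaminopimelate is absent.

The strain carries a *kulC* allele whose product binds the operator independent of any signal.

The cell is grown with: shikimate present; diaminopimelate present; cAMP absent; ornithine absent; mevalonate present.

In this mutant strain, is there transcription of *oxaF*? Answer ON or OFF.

cAMP is absent, so LomN is inactive.
Diaminopimelate is present, so VorG is inactive.
No activator is available at the *haxY* promoter, so *haxY* is not transcribed.
So HaxY is not produced.
KulC is constitutively active in this strain.
With repressor KulC bound, *jalS* is not transcribed.
So JalS is not produced.
Ornithine is absent, so DovG is active.
With repressor DovG bound, *pexX* is not transcribed.
So PexX is not produced.
Mevalonate is present, so RudA is inactive.
Required activator RudA is absent, so *haxP* is not transcribed.
So HaxP is not produced.
Required activator HaxP is absent, so *morJ* is not transcribed.
So MorJ is not produced.
Required activator MorJ is absent, so *orvJ* is not transcribed.
So OrvJ is not produced.
No activator is available at the *oxaF* promoter, so *oxaF* is not transcribed.

OFF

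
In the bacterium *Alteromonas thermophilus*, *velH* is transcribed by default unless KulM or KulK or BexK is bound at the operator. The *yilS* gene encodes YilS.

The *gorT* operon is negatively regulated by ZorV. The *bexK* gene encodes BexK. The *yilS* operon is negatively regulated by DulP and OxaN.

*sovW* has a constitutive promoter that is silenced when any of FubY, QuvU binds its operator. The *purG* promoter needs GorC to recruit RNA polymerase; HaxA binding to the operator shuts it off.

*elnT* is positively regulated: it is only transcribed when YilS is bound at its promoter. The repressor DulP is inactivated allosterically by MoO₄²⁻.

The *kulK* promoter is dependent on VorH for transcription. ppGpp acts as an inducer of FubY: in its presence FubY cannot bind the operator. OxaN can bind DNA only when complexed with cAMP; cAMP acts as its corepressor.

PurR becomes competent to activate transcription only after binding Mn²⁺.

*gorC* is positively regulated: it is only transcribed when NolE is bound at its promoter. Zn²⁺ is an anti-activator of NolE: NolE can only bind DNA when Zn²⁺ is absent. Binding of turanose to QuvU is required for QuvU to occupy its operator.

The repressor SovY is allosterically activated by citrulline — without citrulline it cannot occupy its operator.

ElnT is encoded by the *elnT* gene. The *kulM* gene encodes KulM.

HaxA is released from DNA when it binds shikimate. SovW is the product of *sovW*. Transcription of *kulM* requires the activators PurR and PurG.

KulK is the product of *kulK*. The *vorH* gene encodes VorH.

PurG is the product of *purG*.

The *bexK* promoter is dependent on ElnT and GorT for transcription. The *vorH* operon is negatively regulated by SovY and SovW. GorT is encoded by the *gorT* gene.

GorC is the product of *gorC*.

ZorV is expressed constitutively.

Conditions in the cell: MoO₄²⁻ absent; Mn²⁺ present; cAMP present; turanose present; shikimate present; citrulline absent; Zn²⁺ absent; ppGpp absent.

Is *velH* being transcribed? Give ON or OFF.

OFF

Mn²⁺ is present, so PurR is active.
Shikimate is present, so HaxA is inactive.
Zn²⁺ is absent, so NolE is active.
No repressor is bound and NolE is active, so *gorC* is transcribed.
So GorC is produced and active.
No repressor is bound and GorC is active, so *purG* is transcribed.
So PurG is produced and active.
No repressor is bound and PurR and PurG are active, so *kulM* is transcribed.
So KulM is produced and active.
Citrulline is absent, so SovY is inactive.
ppGpp is absent, so FubY is active.
Turanose is present, so QuvU is active.
With repressor FubY bound, *sovW* is not transcribed.
So SovW is not produced.
With no repressor bound, *vorH* is transcribed.
So VorH is produced and active.
No repressor is bound and VorH is active, so *kulK* is transcribed.
So KulK is produced and active.
MoO₄²⁻ is absent, so DulP is active.
cAMP is present, so OxaN is active.
With repressor DulP bound, *yilS* is not transcribed.
So YilS is not produced.
Required activator YilS is absent, so *elnT* is not transcribed.
So ElnT is not produced.
ZorV is produced constitutively and is active.
With repressor ZorV bound, *gorT* is not transcribed.
So GorT is not produced.
Required activator ElnT is absent, so *bexK* is not transcribed.
So BexK is not produced.
With repressor KulM bound, *velH* is not transcribed.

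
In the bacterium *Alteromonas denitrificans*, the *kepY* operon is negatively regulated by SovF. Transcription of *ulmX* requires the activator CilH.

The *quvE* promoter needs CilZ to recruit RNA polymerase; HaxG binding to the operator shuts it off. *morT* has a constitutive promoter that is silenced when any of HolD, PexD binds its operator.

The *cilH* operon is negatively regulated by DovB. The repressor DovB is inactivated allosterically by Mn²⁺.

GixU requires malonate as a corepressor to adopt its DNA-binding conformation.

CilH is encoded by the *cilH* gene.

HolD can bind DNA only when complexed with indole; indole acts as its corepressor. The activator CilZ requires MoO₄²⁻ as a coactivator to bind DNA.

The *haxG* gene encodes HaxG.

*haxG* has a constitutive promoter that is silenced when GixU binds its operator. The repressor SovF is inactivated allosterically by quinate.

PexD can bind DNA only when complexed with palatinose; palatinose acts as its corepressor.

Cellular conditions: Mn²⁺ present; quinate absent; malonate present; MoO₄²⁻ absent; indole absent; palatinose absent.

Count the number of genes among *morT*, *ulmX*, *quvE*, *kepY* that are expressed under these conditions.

Indole is absent, so HolD is inactive.
Palatinose is absent, so PexD is inactive.
With no repressor bound, *morT* is transcribed.
→ *morT* is ON.
Mn²⁺ is present, so DovB is inactive.
With no repressor bound, *cilH* is transcribed.
So CilH is produced and active.
No repressor is bound and CilH is active, so *ulmX* is transcribed.
→ *ulmX* is ON.
Malonate is present, so GixU is active.
With repressor GixU bound, *haxG* is not transcribed.
So HaxG is not produced.
MoO₄²⁻ is absent, so CilZ is inactive.
Required activator CilZ is absent, so *quvE* is not transcribed.
→ *quvE* is OFF.
Quinate is absent, so SovF is active.
With repressor SovF bound, *kepY* is not transcribed.
→ *kepY* is OFF.
2 of the 4 genes are transcribed.

2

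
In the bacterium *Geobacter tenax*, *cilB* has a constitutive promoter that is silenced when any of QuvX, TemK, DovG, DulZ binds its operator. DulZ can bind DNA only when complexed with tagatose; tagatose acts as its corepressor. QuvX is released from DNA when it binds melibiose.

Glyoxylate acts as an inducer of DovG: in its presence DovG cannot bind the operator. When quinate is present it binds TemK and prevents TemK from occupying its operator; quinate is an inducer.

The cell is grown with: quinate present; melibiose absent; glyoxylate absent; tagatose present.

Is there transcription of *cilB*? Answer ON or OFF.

Melibiose is absent, so QuvX is active.
Quinate is present, so TemK is inactive.
Glyoxylate is absent, so DovG is active.
Tagatose is present, so DulZ is active.
With repressor QuvX bound, *cilB* is not transcribed.

OFF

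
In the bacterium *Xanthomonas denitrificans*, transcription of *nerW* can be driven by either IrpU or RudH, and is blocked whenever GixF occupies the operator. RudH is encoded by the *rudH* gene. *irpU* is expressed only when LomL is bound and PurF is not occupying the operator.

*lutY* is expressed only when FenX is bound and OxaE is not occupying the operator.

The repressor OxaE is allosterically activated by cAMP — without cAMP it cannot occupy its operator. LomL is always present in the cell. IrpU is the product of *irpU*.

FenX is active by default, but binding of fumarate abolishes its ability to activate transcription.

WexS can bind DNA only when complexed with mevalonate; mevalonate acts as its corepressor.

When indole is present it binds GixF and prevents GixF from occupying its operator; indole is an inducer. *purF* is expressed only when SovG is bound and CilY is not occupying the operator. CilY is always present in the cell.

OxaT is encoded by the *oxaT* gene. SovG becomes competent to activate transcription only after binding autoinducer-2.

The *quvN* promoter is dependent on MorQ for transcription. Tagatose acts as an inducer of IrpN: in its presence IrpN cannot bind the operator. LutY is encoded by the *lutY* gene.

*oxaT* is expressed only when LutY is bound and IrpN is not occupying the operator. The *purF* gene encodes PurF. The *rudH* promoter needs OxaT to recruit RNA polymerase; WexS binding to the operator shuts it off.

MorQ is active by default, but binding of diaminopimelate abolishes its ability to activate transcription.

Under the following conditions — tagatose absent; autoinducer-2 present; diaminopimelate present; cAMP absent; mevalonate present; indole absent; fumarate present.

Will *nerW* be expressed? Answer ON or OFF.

OFF

Indole is absent, so GixF is active.
Autoinducer-2 is present, so SovG is active.
CilY is produced constitutively and is active.
With repressor CilY bound, *purF* is not transcribed.
So PurF is not produced.
LomL is produced constitutively and is active.
No repressor is bound and LomL is active, so *irpU* is transcribed.
So IrpU is produced and active.
Tagatose is absent, so IrpN is active.
Fumarate is present, so FenX is inactive.
cAMP is absent, so OxaE is inactive.
Required activator FenX is absent, so *lutY* is not transcribed.
So LutY is not produced.
With repressor IrpN bound, *oxaT* is not transcribed.
So OxaT is not produced.
Mevalonate is present, so WexS is active.
With repressor WexS bound, *rudH* is not transcribed.
So RudH is not produced.
With repressor GixF bound, *nerW* is not transcribed.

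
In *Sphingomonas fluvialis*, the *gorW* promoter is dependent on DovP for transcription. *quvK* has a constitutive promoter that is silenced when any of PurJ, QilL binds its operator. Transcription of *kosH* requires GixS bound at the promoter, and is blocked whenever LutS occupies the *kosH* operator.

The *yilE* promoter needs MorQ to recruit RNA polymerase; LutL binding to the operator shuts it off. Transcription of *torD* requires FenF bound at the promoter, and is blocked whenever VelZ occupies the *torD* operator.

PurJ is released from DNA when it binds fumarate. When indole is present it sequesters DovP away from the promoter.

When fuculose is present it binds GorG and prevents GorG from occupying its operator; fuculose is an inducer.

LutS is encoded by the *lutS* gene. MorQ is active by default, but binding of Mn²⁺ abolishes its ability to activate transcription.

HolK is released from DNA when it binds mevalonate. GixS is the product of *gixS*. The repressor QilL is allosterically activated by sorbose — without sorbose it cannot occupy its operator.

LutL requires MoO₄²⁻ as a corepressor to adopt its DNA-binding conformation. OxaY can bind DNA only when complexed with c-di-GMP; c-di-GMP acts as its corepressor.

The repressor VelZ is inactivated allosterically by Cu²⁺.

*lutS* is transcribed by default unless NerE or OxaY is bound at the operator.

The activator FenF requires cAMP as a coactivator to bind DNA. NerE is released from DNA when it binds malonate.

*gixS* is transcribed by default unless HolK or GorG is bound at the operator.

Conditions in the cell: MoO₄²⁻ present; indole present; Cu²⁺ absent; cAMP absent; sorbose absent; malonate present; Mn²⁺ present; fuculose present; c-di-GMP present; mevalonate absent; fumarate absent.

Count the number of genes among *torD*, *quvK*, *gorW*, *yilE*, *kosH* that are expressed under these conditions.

0

cAMP is absent, so FenF is inactive.
Cu²⁺ is absent, so VelZ is active.
With repressor VelZ bound, *torD* is not transcribed.
→ *torD* is OFF.
Fumarate is absent, so PurJ is active.
Sorbose is absent, so QilL is inactive.
With repressor PurJ bound, *quvK* is not transcribed.
→ *quvK* is OFF.
Indole is present, so DovP is inactive.
Required activator DovP is absent, so *gorW* is not transcribed.
→ *gorW* is OFF.
Mn²⁺ is present, so MorQ is inactive.
MoO₄²⁻ is present, so LutL is active.
With repressor LutL bound, *yilE* is not transcribed.
→ *yilE* is OFF.
Malonate is present, so NerE is inactive.
c-di-GMP is present, so OxaY is active.
With repressor OxaY bound, *lutS* is not transcribed.
So LutS is not produced.
Mevalonate is absent, so HolK is active.
Fuculose is present, so GorG is inactive.
With repressor HolK bound, *gixS* is not transcribed.
So GixS is not produced.
Required activator GixS is absent, so *kosH* is not transcribed.
→ *kosH* is OFF.
0 of the 5 genes are transcribed.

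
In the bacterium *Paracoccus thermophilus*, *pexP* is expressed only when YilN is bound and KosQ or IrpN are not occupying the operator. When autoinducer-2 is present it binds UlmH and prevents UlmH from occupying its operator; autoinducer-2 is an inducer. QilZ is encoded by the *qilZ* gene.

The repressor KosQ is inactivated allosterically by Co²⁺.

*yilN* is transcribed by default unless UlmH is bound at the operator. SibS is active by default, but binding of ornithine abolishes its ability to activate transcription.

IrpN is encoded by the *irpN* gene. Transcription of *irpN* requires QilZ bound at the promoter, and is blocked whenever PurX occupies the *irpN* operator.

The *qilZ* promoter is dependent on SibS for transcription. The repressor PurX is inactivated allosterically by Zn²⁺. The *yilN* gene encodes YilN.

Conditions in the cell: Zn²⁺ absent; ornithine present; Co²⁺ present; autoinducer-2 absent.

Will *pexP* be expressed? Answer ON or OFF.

Co²⁺ is present, so KosQ is inactive.
Zn²⁺ is absent, so PurX is active.
Ornithine is present, so SibS is inactive.
Required activator SibS is absent, so *qilZ* is not transcribed.
So QilZ is not produced.
With repressor PurX bound, *irpN* is not transcribed.
So IrpN is not produced.
Autoinducer-2 is absent, so UlmH is active.
With repressor UlmH bound, *yilN* is not transcribed.
So YilN is not produced.
Required activator YilN is absent, so *pexP* is not transcribed.

OFF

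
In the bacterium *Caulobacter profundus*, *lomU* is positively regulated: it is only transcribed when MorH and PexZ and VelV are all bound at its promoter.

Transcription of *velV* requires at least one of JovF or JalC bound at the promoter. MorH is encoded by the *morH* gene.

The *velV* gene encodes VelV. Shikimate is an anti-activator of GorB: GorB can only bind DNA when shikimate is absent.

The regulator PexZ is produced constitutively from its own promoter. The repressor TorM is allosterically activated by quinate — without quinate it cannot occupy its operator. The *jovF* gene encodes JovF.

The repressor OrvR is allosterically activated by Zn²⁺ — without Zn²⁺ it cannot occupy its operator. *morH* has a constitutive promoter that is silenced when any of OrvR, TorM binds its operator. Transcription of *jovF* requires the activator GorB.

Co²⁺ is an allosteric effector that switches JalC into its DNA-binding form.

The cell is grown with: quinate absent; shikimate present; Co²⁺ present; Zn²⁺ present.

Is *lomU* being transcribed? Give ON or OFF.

OFF

Zn²⁺ is present, so OrvR is active.
Quinate is absent, so TorM is inactive.
With repressor OrvR bound, *morH* is not transcribed.
So MorH is not produced.
PexZ is produced constitutively and is active.
Shikimate is present, so GorB is inactive.
Required activator GorB is absent, so *jovF* is not transcribed.
So JovF is not produced.
Co²⁺ is present, so JalC is active.
Activator JalC is present, so *velV* is transcribed.
So VelV is produced and active.
Required activator MorH is absent, so *lomU* is not transcribed.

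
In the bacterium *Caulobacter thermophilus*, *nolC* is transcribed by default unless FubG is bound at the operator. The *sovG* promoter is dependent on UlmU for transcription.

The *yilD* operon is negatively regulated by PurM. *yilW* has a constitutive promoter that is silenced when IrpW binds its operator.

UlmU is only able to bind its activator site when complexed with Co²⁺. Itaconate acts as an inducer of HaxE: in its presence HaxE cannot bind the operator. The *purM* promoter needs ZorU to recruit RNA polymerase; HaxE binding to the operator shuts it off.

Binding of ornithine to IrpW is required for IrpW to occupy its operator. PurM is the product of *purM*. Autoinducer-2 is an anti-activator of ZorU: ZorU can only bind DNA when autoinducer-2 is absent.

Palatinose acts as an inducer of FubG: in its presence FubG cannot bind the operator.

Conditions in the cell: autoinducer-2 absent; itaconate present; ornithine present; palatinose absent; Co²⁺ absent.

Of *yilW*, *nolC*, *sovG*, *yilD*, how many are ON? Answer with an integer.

Ornithine is present, so IrpW is active.
With repressor IrpW bound, *yilW* is not transcribed.
→ *yilW* is OFF.
Palatinose is absent, so FubG is active.
With repressor FubG bound, *nolC* is not transcribed.
→ *nolC* is OFF.
Co²⁺ is absent, so UlmU is inactive.
Required activator UlmU is absent, so *sovG* is not transcribed.
→ *sovG* is OFF.
Autoinducer-2 is absent, so ZorU is active.
Itaconate is present, so HaxE is inactive.
No repressor is bound and ZorU is active, so *purM* is transcribed.
So PurM is produced and active.
With repressor PurM bound, *yilD* is not transcribed.
→ *yilD* is OFF.
0 of the 4 genes are transcribed.

0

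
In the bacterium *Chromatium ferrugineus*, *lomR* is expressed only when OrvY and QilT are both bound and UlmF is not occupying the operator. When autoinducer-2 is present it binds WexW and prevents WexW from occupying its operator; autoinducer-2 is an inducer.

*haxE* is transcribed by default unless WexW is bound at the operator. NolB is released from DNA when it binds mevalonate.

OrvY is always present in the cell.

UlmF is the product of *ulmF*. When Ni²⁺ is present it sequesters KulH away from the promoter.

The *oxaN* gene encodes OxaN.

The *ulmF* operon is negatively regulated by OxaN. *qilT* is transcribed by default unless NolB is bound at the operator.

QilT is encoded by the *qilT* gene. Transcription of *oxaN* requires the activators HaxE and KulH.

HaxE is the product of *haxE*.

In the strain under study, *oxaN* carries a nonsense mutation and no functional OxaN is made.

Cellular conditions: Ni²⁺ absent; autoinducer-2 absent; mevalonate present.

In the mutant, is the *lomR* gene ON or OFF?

OrvY is produced constitutively and is active.
Mevalonate is present, so NolB is inactive.
With no repressor bound, *qilT* is transcribed.
So QilT is produced and active.
OxaN is non-functional in this strain, so it has no effect.
With no repressor bound, *ulmF* is transcribed.
So UlmF is produced and active.
With repressor UlmF bound, *lomR* is not transcribed.

OFF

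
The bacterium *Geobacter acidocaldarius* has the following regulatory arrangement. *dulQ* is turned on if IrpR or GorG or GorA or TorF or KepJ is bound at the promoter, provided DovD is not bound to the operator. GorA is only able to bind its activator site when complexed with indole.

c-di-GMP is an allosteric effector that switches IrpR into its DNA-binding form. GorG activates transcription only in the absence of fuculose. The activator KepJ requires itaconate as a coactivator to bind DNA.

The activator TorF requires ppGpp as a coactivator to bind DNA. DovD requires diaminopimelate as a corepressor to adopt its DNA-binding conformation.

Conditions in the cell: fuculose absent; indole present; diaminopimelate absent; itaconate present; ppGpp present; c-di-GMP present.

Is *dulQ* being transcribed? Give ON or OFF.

c-di-GMP is present, so IrpR is active.
Diaminopimelate is absent, so DovD is inactive.
Fuculose is absent, so GorG is active.
Indole is present, so GorA is active.
ppGpp is present, so TorF is active.
Itaconate is present, so KepJ is active.
Activator IrpR is present, so *dulQ* is transcribed.

ON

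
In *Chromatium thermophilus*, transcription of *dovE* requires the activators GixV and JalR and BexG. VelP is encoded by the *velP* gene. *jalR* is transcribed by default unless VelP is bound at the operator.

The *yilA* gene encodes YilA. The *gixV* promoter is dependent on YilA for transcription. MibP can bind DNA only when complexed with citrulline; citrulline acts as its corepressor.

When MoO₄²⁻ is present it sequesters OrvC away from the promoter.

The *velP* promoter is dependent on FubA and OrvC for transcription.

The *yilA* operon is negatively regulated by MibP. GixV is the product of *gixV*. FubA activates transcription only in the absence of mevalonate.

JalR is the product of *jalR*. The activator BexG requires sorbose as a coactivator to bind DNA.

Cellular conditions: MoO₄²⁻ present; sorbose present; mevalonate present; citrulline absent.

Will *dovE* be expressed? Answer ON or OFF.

Citrulline is absent, so MibP is inactive.
With no repressor bound, *yilA* is transcribed.
So YilA is produced and active.
No repressor is bound and YilA is active, so *gixV* is transcribed.
So GixV is produced and active.
Mevalonate is present, so FubA is inactive.
MoO₄²⁻ is present, so OrvC is inactive.
Required activator FubA is absent, so *velP* is not transcribed.
So VelP is not produced.
With no repressor bound, *jalR* is transcribed.
So JalR is produced and active.
Sorbose is present, so BexG is active.
No repressor is bound and GixV and JalR and BexG are active, so *dovE* is transcribed.

ON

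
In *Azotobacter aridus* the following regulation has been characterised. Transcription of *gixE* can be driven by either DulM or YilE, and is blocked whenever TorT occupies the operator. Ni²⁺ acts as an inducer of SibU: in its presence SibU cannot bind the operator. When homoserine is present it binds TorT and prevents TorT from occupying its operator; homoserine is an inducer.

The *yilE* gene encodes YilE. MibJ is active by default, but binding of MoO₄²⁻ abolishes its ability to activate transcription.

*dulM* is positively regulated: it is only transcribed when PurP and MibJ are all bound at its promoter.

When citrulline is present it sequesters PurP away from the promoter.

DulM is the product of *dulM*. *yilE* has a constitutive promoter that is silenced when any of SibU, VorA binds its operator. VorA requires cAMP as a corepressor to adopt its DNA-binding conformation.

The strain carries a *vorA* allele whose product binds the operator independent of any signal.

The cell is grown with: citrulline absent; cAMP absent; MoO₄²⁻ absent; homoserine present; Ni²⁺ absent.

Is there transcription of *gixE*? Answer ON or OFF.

ON

Homoserine is present, so TorT is inactive.
Citrulline is absent, so PurP is active.
MoO₄²⁻ is absent, so MibJ is active.
No repressor is bound and PurP and MibJ are active, so *dulM* is transcribed.
So DulM is produced and active.
Ni²⁺ is absent, so SibU is active.
VorA is constitutively active in this strain.
With repressor SibU bound, *yilE* is not transcribed.
So YilE is not produced.
Activator DulM is present, so *gixE* is transcribed.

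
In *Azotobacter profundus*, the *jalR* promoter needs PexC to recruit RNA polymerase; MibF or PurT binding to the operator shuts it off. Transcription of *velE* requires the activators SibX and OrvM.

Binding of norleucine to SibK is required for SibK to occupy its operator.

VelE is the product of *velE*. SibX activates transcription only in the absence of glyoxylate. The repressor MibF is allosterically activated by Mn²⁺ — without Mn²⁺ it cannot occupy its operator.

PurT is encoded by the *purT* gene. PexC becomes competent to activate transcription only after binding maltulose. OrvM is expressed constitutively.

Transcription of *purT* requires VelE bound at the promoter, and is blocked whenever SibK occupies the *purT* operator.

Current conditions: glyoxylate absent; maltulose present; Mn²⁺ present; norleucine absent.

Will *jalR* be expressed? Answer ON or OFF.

Maltulose is present, so PexC is active.
Mn²⁺ is present, so MibF is active.
Glyoxylate is absent, so SibX is active.
OrvM is produced constitutively and is active.
No repressor is bound and SibX and OrvM are active, so *velE* is transcribed.
So VelE is produced and active.
Norleucine is absent, so SibK is inactive.
No repressor is bound and VelE is active, so *purT* is transcribed.
So PurT is produced and active.
With repressor MibF bound, *jalR* is not transcribed.

OFF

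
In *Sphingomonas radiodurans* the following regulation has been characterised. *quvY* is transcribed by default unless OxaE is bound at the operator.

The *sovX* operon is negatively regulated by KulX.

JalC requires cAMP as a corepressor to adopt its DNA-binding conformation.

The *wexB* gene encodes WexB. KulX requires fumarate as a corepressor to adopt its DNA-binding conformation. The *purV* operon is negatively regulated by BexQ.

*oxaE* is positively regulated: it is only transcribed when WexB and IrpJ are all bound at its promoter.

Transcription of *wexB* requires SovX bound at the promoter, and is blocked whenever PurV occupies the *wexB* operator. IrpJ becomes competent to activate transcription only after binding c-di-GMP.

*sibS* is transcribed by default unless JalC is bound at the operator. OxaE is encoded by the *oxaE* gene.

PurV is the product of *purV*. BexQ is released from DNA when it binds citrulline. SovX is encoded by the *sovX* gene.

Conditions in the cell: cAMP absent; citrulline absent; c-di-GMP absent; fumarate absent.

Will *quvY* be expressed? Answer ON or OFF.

ON

Fumarate is absent, so KulX is inactive.
With no repressor bound, *sovX* is transcribed.
So SovX is produced and active.
Citrulline is absent, so BexQ is active.
With repressor BexQ bound, *purV* is not transcribed.
So PurV is not produced.
No repressor is bound and SovX is active, so *wexB* is transcribed.
So WexB is produced and active.
c-di-GMP is absent, so IrpJ is inactive.
Required activator IrpJ is absent, so *oxaE* is not transcribed.
So OxaE is not produced.
With no repressor bound, *quvY* is transcribed.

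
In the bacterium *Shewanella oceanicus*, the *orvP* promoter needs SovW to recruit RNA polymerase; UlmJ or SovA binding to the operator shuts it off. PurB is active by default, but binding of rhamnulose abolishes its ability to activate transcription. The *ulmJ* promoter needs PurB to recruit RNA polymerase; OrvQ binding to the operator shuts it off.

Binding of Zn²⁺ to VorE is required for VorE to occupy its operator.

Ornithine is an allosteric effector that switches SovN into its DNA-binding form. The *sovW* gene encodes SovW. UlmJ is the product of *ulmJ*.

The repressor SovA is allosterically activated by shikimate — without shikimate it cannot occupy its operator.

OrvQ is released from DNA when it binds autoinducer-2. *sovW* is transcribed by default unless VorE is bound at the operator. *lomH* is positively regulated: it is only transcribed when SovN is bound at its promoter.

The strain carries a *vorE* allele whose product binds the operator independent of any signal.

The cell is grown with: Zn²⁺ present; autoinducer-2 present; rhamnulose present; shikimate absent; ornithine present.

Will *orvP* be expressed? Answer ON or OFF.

VorE is constitutively active in this strain.
With repressor VorE bound, *sovW* is not transcribed.
So SovW is not produced.
Autoinducer-2 is present, so OrvQ is inactive.
Rhamnulose is present, so PurB is inactive.
Required activator PurB is absent, so *ulmJ* is not transcribed.
So UlmJ is not produced.
Shikimate is absent, so SovA is inactive.
Required activator SovW is absent, so *orvP* is not transcribed.

OFF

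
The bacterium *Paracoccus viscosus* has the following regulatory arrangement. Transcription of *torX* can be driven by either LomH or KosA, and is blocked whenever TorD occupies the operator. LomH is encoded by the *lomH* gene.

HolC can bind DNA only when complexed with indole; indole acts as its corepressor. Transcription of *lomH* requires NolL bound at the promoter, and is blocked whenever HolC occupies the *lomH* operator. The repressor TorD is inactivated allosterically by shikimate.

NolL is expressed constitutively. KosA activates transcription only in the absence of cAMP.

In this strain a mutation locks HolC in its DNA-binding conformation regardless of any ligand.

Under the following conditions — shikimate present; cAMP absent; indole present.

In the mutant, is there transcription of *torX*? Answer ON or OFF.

NolL is produced constitutively and is active.
HolC is constitutively active in this strain.
With repressor HolC bound, *lomH* is not transcribed.
So LomH is not produced.
Shikimate is present, so TorD is inactive.
cAMP is absent, so KosA is active.
Activator KosA is present, so *torX* is transcribed.

ON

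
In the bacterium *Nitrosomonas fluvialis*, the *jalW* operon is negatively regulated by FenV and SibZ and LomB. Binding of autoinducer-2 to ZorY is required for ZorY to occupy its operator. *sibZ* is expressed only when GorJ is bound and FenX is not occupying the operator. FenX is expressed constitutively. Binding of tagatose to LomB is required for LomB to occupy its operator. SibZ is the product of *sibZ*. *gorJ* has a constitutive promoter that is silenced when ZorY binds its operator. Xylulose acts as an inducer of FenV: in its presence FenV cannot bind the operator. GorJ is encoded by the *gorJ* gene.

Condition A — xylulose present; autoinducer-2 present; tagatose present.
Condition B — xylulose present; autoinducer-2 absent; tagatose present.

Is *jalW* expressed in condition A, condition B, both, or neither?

neither

Condition A:
Xylulose is present, so FenV is inactive.
FenX is produced constitutively and is active.
Autoinducer-2 is present, so ZorY is active.
With repressor ZorY bound, *gorJ* is not transcribed.
So GorJ is not produced.
With repressor FenX bound, *sibZ* is not transcribed.
So SibZ is not produced.
Tagatose is present, so LomB is active.
With repressor LomB bound, *jalW* is not transcribed.
→ *jalW* is OFF in A.
Condition B:
Xylulose is present, so FenV is inactive.
FenX is produced constitutively and is active.
Autoinducer-2 is absent, so ZorY is inactive.
With no repressor bound, *gorJ* is transcribed.
So GorJ is produced and active.
With repressor FenX bound, *sibZ* is not transcribed.
So SibZ is not produced.
Tagatose is present, so LomB is active.
With repressor LomB bound, *jalW* is not transcribed.
→ *jalW* is OFF in B.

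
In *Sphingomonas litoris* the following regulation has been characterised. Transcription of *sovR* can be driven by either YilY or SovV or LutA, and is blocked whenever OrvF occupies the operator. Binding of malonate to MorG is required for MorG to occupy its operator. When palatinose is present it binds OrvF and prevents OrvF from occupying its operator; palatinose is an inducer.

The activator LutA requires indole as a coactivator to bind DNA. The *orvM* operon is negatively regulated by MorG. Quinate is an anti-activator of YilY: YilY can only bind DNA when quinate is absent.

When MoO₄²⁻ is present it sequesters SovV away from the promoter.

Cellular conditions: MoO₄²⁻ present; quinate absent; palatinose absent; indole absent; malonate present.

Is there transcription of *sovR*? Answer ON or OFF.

Quinate is absent, so YilY is active.
MoO₄²⁻ is present, so SovV is inactive.
Indole is absent, so LutA is inactive.
Palatinose is absent, so OrvF is active.
With repressor OrvF bound, *sovR* is not transcribed.

OFF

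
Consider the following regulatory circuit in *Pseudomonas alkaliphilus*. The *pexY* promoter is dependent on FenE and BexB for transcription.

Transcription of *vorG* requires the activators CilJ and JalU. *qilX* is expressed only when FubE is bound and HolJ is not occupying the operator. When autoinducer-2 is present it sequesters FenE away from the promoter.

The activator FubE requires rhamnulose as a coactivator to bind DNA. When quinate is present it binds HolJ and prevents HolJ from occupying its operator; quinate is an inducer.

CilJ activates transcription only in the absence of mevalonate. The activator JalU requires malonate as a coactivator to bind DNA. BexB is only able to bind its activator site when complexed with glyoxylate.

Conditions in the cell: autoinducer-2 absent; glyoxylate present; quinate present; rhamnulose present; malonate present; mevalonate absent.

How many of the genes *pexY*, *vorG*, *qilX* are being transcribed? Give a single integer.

Autoinducer-2 is absent, so FenE is active.
Glyoxylate is present, so BexB is active.
No repressor is bound and FenE and BexB are active, so *pexY* is transcribed.
→ *pexY* is ON.
Mevalonate is absent, so CilJ is active.
Malonate is present, so JalU is active.
No repressor is bound and CilJ and JalU are active, so *vorG* is transcribed.
→ *vorG* is ON.
Rhamnulose is present, so FubE is active.
Quinate is present, so HolJ is inactive.
No repressor is bound and FubE is active, so *qilX* is transcribed.
→ *qilX* is ON.
3 of the 3 genes are transcribed.

3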